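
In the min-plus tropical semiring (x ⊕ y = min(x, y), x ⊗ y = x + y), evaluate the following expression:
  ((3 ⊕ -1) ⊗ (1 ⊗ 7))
((3 ⊕ -1) ⊗ (1 ⊗ 7)) = 7

Expand innermost to outermost. Recall ⊕ takes the minimum of its arguments and ⊗ takes their sum. Working out the expression ((3 ⊕ -1) ⊗ (1 ⊗ 7)) gives 7.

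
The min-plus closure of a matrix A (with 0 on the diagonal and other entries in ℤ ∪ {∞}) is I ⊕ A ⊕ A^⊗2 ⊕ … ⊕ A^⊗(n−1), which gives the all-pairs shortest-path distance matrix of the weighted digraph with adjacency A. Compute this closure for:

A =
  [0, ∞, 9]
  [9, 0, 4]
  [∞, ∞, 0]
Closure =
  [0, ∞, 9]
  [9, 0, 4]
  [∞, ∞, 0]

This is the Floyd-Warshall all-pairs shortest-path computation. For each intermediate vertex k = 0, 1, …, 2, update dist[i][j] ← min(dist[i][j], dist[i][k] + dist[k][j]). The final matrix gives, for each (i, j), the minimum total weight of any directed path from i to j (possibly empty when i = j).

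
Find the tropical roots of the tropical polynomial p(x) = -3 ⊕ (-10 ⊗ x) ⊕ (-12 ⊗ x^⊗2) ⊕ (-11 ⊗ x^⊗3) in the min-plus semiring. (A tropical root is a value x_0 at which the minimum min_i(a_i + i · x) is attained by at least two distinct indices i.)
Roots: {-1, 2, 7}

Each tropical root is a break point of the lower envelope of the lines y = a_i + i · x (there are 4 lines, with slopes 0, 1, ..., 3). Only the lines that attain the minimum somewhere contribute to roots; other lines are dominated. Here the surviving (envelope) indices are i = 3, i = 2, i = 1, i = 0.
Intersections between consecutive envelope lines give the roots: for adjacent envelope indices i < j the intersection is x = (a_i − a_j) / (j − i). Reading off the sorted break points: {-1, 2, 7}.
Verification: at each break x_0, at least two indices attain the minimum of min_i(a_i + i · x_0).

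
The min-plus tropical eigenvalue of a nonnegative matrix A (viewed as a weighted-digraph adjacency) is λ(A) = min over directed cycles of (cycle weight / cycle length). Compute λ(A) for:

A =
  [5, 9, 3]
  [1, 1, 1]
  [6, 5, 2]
λ(A) = 1

Enumerate directed cycles and compute their means (weight / length). Sample:
  cycle 0 → 0: weight = 5, length = 1, mean = 5/1 ≈ 5.000
  cycle 1 → 1: weight = 1, length = 1, mean = 1/1 ≈ 1.000
  cycle 2 → 2: weight = 2, length = 1, mean = 2/1 ≈ 2.000
  cycle 0 → 1 → 0: weight = 10, length = 2, mean = 10/2 ≈ 5.000
  cycle 0 → 2 → 0: weight = 9, length = 2, mean = 9/2 ≈ 4.500
  cycle 1 → 0 → 1: weight = 10, length = 2, mean = 10/2 ≈ 5.000
Minimum mean = 1.000, attained e.g. along the cycle 1 → 1 with weight 1 and length 1. So λ(A) = 1/1 = 1.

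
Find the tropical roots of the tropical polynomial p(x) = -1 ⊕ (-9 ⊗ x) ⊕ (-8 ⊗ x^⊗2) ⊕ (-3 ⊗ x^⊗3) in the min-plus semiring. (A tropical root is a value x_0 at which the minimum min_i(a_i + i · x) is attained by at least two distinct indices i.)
Roots: {-5, -1, 8}

Each tropical root is a break point of the lower envelope of the lines y = a_i + i · x (there are 4 lines, with slopes 0, 1, ..., 3). Only the lines that attain the minimum somewhere contribute to roots; other lines are dominated. Here the surviving (envelope) indices are i = 3, i = 2, i = 1, i = 0.
Intersections between consecutive envelope lines give the roots: for adjacent envelope indices i < j the intersection is x = (a_i − a_j) / (j − i). Reading off the sorted break points: {-5, -1, 8}.
Verification: at each break x_0, at least two indices attain the minimum of min_i(a_i + i · x_0).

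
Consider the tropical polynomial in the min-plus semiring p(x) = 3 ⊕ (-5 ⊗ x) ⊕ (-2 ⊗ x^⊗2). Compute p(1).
p(1) = -4

A tropical monomial a ⊗ x^⊗i evaluates to a + i · x. Evaluating each term at x = 1:
  Term 0 contributes 3 + 0 · 1 = 3
  Term 1 contributes -5 + 1 · 1 = -4
  Term 2 contributes -2 + 2 · 1 = 0
p(1) = ⊕ of these = min[3, -4, 0] = -4.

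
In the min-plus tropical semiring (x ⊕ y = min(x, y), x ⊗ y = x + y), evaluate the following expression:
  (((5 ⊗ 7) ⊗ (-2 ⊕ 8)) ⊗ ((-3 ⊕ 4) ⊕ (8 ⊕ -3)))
(((5 ⊗ 7) ⊗ (-2 ⊕ 8)) ⊗ ((-3 ⊕ 4) ⊕ (8 ⊕ -3))) = 7

Expand innermost to outermost. Recall ⊕ takes the minimum of its arguments and ⊗ takes their sum. Working out the expression (((5 ⊗ 7) ⊗ (-2 ⊕ 8)) ⊗ ((-3 ⊕ 4) ⊕ (8 ⊕ -3))) gives 7.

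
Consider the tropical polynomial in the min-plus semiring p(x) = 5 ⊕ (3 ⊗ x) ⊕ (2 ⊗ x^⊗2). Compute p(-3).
p(-3) = -4

A tropical monomial a ⊗ x^⊗i evaluates to a + i · x. Evaluating each term at x = -3:
  Term 0 contributes 5 + 0 · -3 = 5
  Term 1 contributes 3 + 1 · -3 = 0
  Term 2 contributes 2 + 2 · -3 = -4
p(-3) = ⊕ of these = min[5, 0, -4] = -4.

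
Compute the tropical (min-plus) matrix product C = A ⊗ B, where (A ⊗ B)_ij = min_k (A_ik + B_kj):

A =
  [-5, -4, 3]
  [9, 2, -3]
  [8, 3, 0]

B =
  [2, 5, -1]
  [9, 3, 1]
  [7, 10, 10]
A ⊗ B =
  [-3, -1, -6]
  [4, 5, 3]
  [7, 6, 4]

Apply the min-plus product entry-by-entry:
  C[0][0] = min over k of (A[0][0] + B[0][0] = -5 + 2 = -3, A[0][1] + B[1][0] = -4 + 9 = 5, A[0][2] + B[2][0] = 3 + 7 = 10) = -3 (attained at k = 0)
  C[0][1] = min over k of (A[0][0] + B[0][1] = -5 + 5 = 0, A[0][1] + B[1][1] = -4 + 3 = -1, A[0][2] + B[2][1] = 3 + 10 = 13) = -1 (attained at k = 1)
  C[0][2] = min over k of (A[0][0] + B[0][2] = -5 + -1 = -6, A[0][1] + B[1][2] = -4 + 1 = -3, A[0][2] + B[2][2] = 3 + 10 = 13) = -6 (attained at k = 0)
  C[1][0] = min over k of (A[1][0] + B[0][0] = 9 + 2 = 11, A[1][1] + B[1][0] = 2 + 9 = 11, A[1][2] + B[2][0] = -3 + 7 = 4) = 4 (attained at k = 2)
  C[1][1] = min over k of (A[1][0] + B[0][1] = 9 + 5 = 14, A[1][1] + B[1][1] = 2 + 3 = 5, A[1][2] + B[2][1] = -3 + 10 = 7) = 5 (attained at k = 1)
  C[1][2] = min over k of (A[1][0] + B[0][2] = 9 + -1 = 8, A[1][1] + B[1][2] = 2 + 1 = 3, A[1][2] + B[2][2] = -3 + 10 = 7) = 3 (attained at k = 1)
  C[2][0] = min over k of (A[2][0] + B[0][0] = 8 + 2 = 10, A[2][1] + B[1][0] = 3 + 9 = 12, A[2][2] + B[2][0] = 0 + 7 = 7) = 7 (attained at k = 2)
  C[2][1] = min over k of (A[2][0] + B[0][1] = 8 + 5 = 13, A[2][1] + B[1][1] = 3 + 3 = 6, A[2][2] + B[2][1] = 0 + 10 = 10) = 6 (attained at k = 1)
  C[2][2] = min over k of (A[2][0] + B[0][2] = 8 + -1 = 7, A[2][1] + B[1][2] = 3 + 1 = 4, A[2][2] + B[2][2] = 0 + 10 = 10) = 4 (attained at k = 1)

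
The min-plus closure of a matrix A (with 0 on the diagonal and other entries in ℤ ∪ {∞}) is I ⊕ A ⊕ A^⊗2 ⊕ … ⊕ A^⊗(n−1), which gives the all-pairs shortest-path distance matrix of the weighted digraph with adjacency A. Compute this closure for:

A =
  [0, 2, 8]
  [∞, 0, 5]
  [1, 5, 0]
Closure =
  [0, 2, 7]
  [6, 0, 5]
  [1, 3, 0]

This is the Floyd-Warshall all-pairs shortest-path computation. For each intermediate vertex k = 0, 1, …, 2, update dist[i][j] ← min(dist[i][j], dist[i][k] + dist[k][j]). The final matrix gives, for each (i, j), the minimum total weight of any directed path from i to j (possibly empty when i = j).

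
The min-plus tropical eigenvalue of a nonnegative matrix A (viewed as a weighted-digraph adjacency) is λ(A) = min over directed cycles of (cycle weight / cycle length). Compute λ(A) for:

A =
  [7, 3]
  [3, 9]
λ(A) = 3

Enumerate directed cycles and compute their means (weight / length). Sample:
  cycle 0 → 0: weight = 7, length = 1, mean = 7/1 ≈ 7.000
  cycle 1 → 1: weight = 9, length = 1, mean = 9/1 ≈ 9.000
  cycle 0 → 1 → 0: weight = 6, length = 2, mean = 6/2 ≈ 3.000
  cycle 1 → 0 → 1: weight = 6, length = 2, mean = 6/2 ≈ 3.000
Minimum mean = 3.000, attained e.g. along the cycle 0 → 1 → 0 with weight 6 and length 2. So λ(A) = 6/2 = 3.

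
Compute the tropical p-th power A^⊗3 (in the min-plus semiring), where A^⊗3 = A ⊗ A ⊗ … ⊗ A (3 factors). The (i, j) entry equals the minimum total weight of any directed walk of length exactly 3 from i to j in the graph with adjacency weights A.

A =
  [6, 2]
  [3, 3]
A^⊗3 =
  [8, 7]
  [8, 8]

Each entry (A^⊗3)_ij equals the minimum over all length-3 walks i = v_0 → v_1 → … → v_3 = j of Σ_t A[v_t][v_{t+1}]. For example, for (i, j) = (0, 1) we minimise over 4 possible intermediate vertex sequences; the minimum is 7, attained along the walk 0 → 1 → 0 → 1.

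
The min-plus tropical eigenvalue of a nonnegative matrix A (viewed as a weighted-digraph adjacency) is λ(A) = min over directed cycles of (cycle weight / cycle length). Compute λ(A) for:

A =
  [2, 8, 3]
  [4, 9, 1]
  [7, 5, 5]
λ(A) = 2

Enumerate directed cycles and compute their means (weight / length). Sample:
  cycle 0 → 0: weight = 2, length = 1, mean = 2/1 ≈ 2.000
  cycle 1 → 1: weight = 9, length = 1, mean = 9/1 ≈ 9.000
  cycle 2 → 2: weight = 5, length = 1, mean = 5/1 ≈ 5.000
  cycle 0 → 1 → 0: weight = 12, length = 2, mean = 12/2 ≈ 6.000
  cycle 0 → 2 → 0: weight = 10, length = 2, mean = 10/2 ≈ 5.000
  cycle 1 → 0 → 1: weight = 12, length = 2, mean = 12/2 ≈ 6.000
Minimum mean = 2.000, attained e.g. along the cycle 0 → 0 with weight 2 and length 1. So λ(A) = 2/1 = 2.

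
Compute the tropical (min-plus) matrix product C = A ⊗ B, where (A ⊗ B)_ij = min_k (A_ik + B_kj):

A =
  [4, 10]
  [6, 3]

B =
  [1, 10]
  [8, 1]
A ⊗ B =
  [5, 11]
  [7, 4]

Apply the min-plus product entry-by-entry:
  C[0][0] = min over k of (A[0][0] + B[0][0] = 4 + 1 = 5, A[0][1] + B[1][0] = 10 + 8 = 18) = 5 (attained at k = 0)
  C[0][1] = min over k of (A[0][0] + B[0][1] = 4 + 10 = 14, A[0][1] + B[1][1] = 10 + 1 = 11) = 11 (attained at k = 1)
  C[1][0] = min over k of (A[1][0] + B[0][0] = 6 + 1 = 7, A[1][1] + B[1][0] = 3 + 8 = 11) = 7 (attained at k = 0)
  C[1][1] = min over k of (A[1][0] + B[0][1] = 6 + 10 = 16, A[1][1] + B[1][1] = 3 + 1 = 4) = 4 (attained at k = 1)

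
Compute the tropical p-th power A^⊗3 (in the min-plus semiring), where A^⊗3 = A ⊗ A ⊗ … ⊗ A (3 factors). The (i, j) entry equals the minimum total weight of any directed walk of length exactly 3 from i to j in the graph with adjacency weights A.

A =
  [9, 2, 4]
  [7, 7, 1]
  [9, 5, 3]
A^⊗3 =
  [12, 8, 6]
  [13, 9, 7]
  [15, 11, 9]

Each entry (A^⊗3)_ij equals the minimum over all length-3 walks i = v_0 → v_1 → … → v_3 = j of Σ_t A[v_t][v_{t+1}]. For example, for (i, j) = (0, 2) we minimise over 9 possible intermediate vertex sequences; the minimum is 6, attained along the walk 0 → 1 → 2 → 2.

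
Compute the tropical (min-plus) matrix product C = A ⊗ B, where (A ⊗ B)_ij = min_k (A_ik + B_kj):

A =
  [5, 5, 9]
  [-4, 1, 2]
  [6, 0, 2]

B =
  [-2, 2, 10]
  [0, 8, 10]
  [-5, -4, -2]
A ⊗ B =
  [3, 5, 7]
  [-6, -2, 0]
  [-3, -2, 0]

Apply the min-plus product entry-by-entry:
  C[0][0] = min over k of (A[0][0] + B[0][0] = 5 + -2 = 3, A[0][1] + B[1][0] = 5 + 0 = 5, A[0][2] + B[2][0] = 9 + -5 = 4) = 3 (attained at k = 0)
  C[0][1] = min over k of (A[0][0] + B[0][1] = 5 + 2 = 7, A[0][1] + B[1][1] = 5 + 8 = 13, A[0][2] + B[2][1] = 9 + -4 = 5) = 5 (attained at k = 2)
  C[0][2] = min over k of (A[0][0] + B[0][2] = 5 + 10 = 15, A[0][1] + B[1][2] = 5 + 10 = 15, A[0][2] + B[2][2] = 9 + -2 = 7) = 7 (attained at k = 2)
  C[1][0] = min over k of (A[1][0] + B[0][0] = -4 + -2 = -6, A[1][1] + B[1][0] = 1 + 0 = 1, A[1][2] + B[2][0] = 2 + -5 = -3) = -6 (attained at k = 0)
  C[1][1] = min over k of (A[1][0] + B[0][1] = -4 + 2 = -2, A[1][1] + B[1][1] = 1 + 8 = 9, A[1][2] + B[2][1] = 2 + -4 = -2) = -2 (attained at k = 0)
  C[1][2] = min over k of (A[1][0] + B[0][2] = -4 + 10 = 6, A[1][1] + B[1][2] = 1 + 10 = 11, A[1][2] + B[2][2] = 2 + -2 = 0) = 0 (attained at k = 2)
  C[2][0] = min over k of (A[2][0] + B[0][0] = 6 + -2 = 4, A[2][1] + B[1][0] = 0 + 0 = 0, A[2][2] + B[2][0] = 2 + -5 = -3) = -3 (attained at k = 2)
  C[2][1] = min over k of (A[2][0] + B[0][1] = 6 + 2 = 8, A[2][1] + B[1][1] = 0 + 8 = 8, A[2][2] + B[2][1] = 2 + -4 = -2) = -2 (attained at k = 2)
  C[2][2] = min over k of (A[2][0] + B[0][2] = 6 + 10 = 16, A[2][1] + B[1][2] = 0 + 10 = 10, A[2][2] + B[2][2] = 2 + -2 = 0) = 0 (attained at k = 2)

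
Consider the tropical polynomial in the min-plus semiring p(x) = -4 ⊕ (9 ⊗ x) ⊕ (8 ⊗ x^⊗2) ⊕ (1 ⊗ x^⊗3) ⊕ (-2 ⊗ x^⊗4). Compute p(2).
p(2) = -4

A tropical monomial a ⊗ x^⊗i evaluates to a + i · x. Evaluating each term at x = 2:
  Term 0 contributes -4 + 0 · 2 = -4
  Term 1 contributes 9 + 1 · 2 = 11
  Term 2 contributes 8 + 2 · 2 = 12
  Term 3 contributes 1 + 3 · 2 = 7
  Term 4 contributes -2 + 4 · 2 = 6
p(2) = ⊕ of these = min[-4, 11, 12, 7, 6] = -4.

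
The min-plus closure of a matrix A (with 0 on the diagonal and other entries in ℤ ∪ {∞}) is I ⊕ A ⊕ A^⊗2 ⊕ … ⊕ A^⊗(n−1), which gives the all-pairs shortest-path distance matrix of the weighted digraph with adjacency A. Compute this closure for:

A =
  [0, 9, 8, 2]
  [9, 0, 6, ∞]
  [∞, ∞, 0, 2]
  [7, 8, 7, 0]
Closure =
  [0, 9, 8, 2]
  [9, 0, 6, 8]
  [9, 10, 0, 2]
  [7, 8, 7, 0]

This is the Floyd-Warshall all-pairs shortest-path computation. For each intermediate vertex k = 0, 1, …, 3, update dist[i][j] ← min(dist[i][j], dist[i][k] + dist[k][j]). The final matrix gives, for each (i, j), the minimum total weight of any directed path from i to j (possibly empty when i = j).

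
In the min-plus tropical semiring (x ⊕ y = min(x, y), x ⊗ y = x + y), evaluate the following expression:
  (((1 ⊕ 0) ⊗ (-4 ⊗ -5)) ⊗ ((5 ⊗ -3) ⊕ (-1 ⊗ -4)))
(((1 ⊕ 0) ⊗ (-4 ⊗ -5)) ⊗ ((5 ⊗ -3) ⊕ (-1 ⊗ -4))) = -14

Expand innermost to outermost. Recall ⊕ takes the minimum of its arguments and ⊗ takes their sum. Working out the expression (((1 ⊕ 0) ⊗ (-4 ⊗ -5)) ⊗ ((5 ⊗ -3) ⊕ (-1 ⊗ -4))) gives -14.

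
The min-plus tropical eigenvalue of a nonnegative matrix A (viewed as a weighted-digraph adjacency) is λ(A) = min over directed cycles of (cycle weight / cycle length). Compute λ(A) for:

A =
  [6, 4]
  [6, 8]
λ(A) = 5

Enumerate directed cycles and compute their means (weight / length). Sample:
  cycle 0 → 0: weight = 6, length = 1, mean = 6/1 ≈ 6.000
  cycle 1 → 1: weight = 8, length = 1, mean = 8/1 ≈ 8.000
  cycle 0 → 1 → 0: weight = 10, length = 2, mean = 10/2 ≈ 5.000
  cycle 1 → 0 → 1: weight = 10, length = 2, mean = 10/2 ≈ 5.000
Minimum mean = 5.000, attained e.g. along the cycle 0 → 1 → 0 with weight 10 and length 2. So λ(A) = 10/2 = 5.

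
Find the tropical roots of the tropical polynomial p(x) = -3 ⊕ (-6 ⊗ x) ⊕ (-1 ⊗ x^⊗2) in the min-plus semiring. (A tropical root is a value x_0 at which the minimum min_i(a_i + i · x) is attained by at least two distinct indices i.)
Roots: {-5, 3}

Each tropical root is a break point of the lower envelope of the lines y = a_i + i · x (there are 3 lines, with slopes 0, 1, ..., 2). Only the lines that attain the minimum somewhere contribute to roots; other lines are dominated. Here the surviving (envelope) indices are i = 2, i = 1, i = 0.
Intersections between consecutive envelope lines give the roots: for adjacent envelope indices i < j the intersection is x = (a_i − a_j) / (j − i). Reading off the sorted break points: {-5, 3}.
Verification: at each break x_0, at least two indices attain the minimum of min_i(a_i + i · x_0).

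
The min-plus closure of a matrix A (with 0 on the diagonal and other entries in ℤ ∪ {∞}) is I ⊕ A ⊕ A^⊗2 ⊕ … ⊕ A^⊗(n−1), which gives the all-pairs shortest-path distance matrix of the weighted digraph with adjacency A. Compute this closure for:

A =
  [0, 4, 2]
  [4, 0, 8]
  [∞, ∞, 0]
Closure =
  [0, 4, 2]
  [4, 0, 6]
  [∞, ∞, 0]

This is the Floyd-Warshall all-pairs shortest-path computation. For each intermediate vertex k = 0, 1, …, 2, update dist[i][j] ← min(dist[i][j], dist[i][k] + dist[k][j]). The final matrix gives, for each (i, j), the minimum total weight of any directed path from i to j (possibly empty when i = j).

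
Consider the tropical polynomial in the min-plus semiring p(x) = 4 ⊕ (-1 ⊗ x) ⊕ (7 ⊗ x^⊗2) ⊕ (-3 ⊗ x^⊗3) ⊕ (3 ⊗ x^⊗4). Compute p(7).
p(7) = 4

A tropical monomial a ⊗ x^⊗i evaluates to a + i · x. Evaluating each term at x = 7:
  Term 0 contributes 4 + 0 · 7 = 4
  Term 1 contributes -1 + 1 · 7 = 6
  Term 2 contributes 7 + 2 · 7 = 21
  Term 3 contributes -3 + 3 · 7 = 18
  Term 4 contributes 3 + 4 · 7 = 31
p(7) = ⊕ of these = min[4, 6, 21, 18, 31] = 4.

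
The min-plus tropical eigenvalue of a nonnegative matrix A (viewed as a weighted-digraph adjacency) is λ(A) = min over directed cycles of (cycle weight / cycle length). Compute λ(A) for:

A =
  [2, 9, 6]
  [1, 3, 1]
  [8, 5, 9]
λ(A) = 2

Enumerate directed cycles and compute their means (weight / length). Sample:
  cycle 0 → 0: weight = 2, length = 1, mean = 2/1 ≈ 2.000
  cycle 1 → 1: weight = 3, length = 1, mean = 3/1 ≈ 3.000
  cycle 2 → 2: weight = 9, length = 1, mean = 9/1 ≈ 9.000
  cycle 0 → 1 → 0: weight = 10, length = 2, mean = 10/2 ≈ 5.000
  cycle 0 → 2 → 0: weight = 14, length = 2, mean = 14/2 ≈ 7.000
  cycle 1 → 0 → 1: weight = 10, length = 2, mean = 10/2 ≈ 5.000
Minimum mean = 2.000, attained e.g. along the cycle 0 → 0 with weight 2 and length 1. So λ(A) = 2/1 = 2.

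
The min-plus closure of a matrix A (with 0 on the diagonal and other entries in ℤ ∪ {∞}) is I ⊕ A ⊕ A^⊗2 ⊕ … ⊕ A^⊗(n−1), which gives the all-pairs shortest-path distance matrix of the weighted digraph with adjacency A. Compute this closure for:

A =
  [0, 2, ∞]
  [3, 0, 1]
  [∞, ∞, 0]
Closure =
  [0, 2, 3]
  [3, 0, 1]
  [∞, ∞, 0]

This is the Floyd-Warshall all-pairs shortest-path computation. For each intermediate vertex k = 0, 1, …, 2, update dist[i][j] ← min(dist[i][j], dist[i][k] + dist[k][j]). The final matrix gives, for each (i, j), the minimum total weight of any directed path from i to j (possibly empty when i = j).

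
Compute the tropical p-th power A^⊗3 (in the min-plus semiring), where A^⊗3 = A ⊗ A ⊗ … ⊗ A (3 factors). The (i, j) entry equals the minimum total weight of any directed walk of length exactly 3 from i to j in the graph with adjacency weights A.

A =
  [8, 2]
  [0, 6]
A^⊗3 =
  [8, 4]
  [2, 8]

Each entry (A^⊗3)_ij equals the minimum over all length-3 walks i = v_0 → v_1 → … → v_3 = j of Σ_t A[v_t][v_{t+1}]. For example, for (i, j) = (0, 1) we minimise over 4 possible intermediate vertex sequences; the minimum is 4, attained along the walk 0 → 1 → 0 → 1.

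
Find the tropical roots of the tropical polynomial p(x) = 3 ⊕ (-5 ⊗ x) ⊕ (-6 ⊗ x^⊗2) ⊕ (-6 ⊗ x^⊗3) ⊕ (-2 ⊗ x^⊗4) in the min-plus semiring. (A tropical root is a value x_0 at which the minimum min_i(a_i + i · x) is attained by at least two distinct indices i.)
Roots: {-4, 0, 1, 8}

Each tropical root is a break point of the lower envelope of the lines y = a_i + i · x (there are 5 lines, with slopes 0, 1, ..., 4). Only the lines that attain the minimum somewhere contribute to roots; other lines are dominated. Here the surviving (envelope) indices are i = 4, i = 3, i = 2, i = 1, i = 0.
Intersections between consecutive envelope lines give the roots: for adjacent envelope indices i < j the intersection is x = (a_i − a_j) / (j − i). Reading off the sorted break points: {-4, 0, 1, 8}.
Verification: at each break x_0, at least two indices attain the minimum of min_i(a_i + i · x_0).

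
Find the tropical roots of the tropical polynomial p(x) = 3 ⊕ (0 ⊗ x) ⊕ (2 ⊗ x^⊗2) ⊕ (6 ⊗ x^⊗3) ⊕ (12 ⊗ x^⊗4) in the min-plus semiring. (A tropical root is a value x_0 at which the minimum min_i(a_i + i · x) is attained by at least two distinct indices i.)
Roots: {-6, -4, -2, 3}

Each tropical root is a break point of the lower envelope of the lines y = a_i + i · x (there are 5 lines, with slopes 0, 1, ..., 4). Only the lines that attain the minimum somewhere contribute to roots; other lines are dominated. Here the surviving (envelope) indices are i = 4, i = 3, i = 2, i = 1, i = 0.
Intersections between consecutive envelope lines give the roots: for adjacent envelope indices i < j the intersection is x = (a_i − a_j) / (j − i). Reading off the sorted break points: {-6, -4, -2, 3}.
Verification: at each break x_0, at least two indices attain the minimum of min_i(a_i + i · x_0).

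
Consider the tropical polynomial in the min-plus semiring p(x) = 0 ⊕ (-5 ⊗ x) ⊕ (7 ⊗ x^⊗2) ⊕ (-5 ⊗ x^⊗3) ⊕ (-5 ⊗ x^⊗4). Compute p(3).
p(3) = -2

A tropical monomial a ⊗ x^⊗i evaluates to a + i · x. Evaluating each term at x = 3:
  Term 0 contributes 0 + 0 · 3 = 0
  Term 1 contributes -5 + 1 · 3 = -2
  Term 2 contributes 7 + 2 · 3 = 13
  Term 3 contributes -5 + 3 · 3 = 4
  Term 4 contributes -5 + 4 · 3 = 7
p(3) = ⊕ of these = min[0, -2, 13, 4, 7] = -2.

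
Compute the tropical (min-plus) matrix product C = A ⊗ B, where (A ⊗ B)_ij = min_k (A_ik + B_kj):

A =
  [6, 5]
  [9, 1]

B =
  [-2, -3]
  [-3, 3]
A ⊗ B =
  [2, 3]
  [-2, 4]

Apply the min-plus product entry-by-entry:
  C[0][0] = min over k of (A[0][0] + B[0][0] = 6 + -2 = 4, A[0][1] + B[1][0] = 5 + -3 = 2) = 2 (attained at k = 1)
  C[0][1] = min over k of (A[0][0] + B[0][1] = 6 + -3 = 3, A[0][1] + B[1][1] = 5 + 3 = 8) = 3 (attained at k = 0)
  C[1][0] = min over k of (A[1][0] + B[0][0] = 9 + -2 = 7, A[1][1] + B[1][0] = 1 + -3 = -2) = -2 (attained at k = 1)
  C[1][1] = min over k of (A[1][0] + B[0][1] = 9 + -3 = 6, A[1][1] + B[1][1] = 1 + 3 = 4) = 4 (attained at k = 1)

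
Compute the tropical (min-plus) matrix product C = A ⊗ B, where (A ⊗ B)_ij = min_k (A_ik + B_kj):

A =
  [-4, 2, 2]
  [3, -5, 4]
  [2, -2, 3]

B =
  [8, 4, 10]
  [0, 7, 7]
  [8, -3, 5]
A ⊗ B =
  [2, -1, 6]
  [-5, 1, 2]
  [-2, 0, 5]

Apply the min-plus product entry-by-entry:
  C[0][0] = min over k of (A[0][0] + B[0][0] = -4 + 8 = 4, A[0][1] + B[1][0] = 2 + 0 = 2, A[0][2] + B[2][0] = 2 + 8 = 10) = 2 (attained at k = 1)
  C[0][1] = min over k of (A[0][0] + B[0][1] = -4 + 4 = 0, A[0][1] + B[1][1] = 2 + 7 = 9, A[0][2] + B[2][1] = 2 + -3 = -1) = -1 (attained at k = 2)
  C[0][2] = min over k of (A[0][0] + B[0][2] = -4 + 10 = 6, A[0][1] + B[1][2] = 2 + 7 = 9, A[0][2] + B[2][2] = 2 + 5 = 7) = 6 (attained at k = 0)
  C[1][0] = min over k of (A[1][0] + B[0][0] = 3 + 8 = 11, A[1][1] + B[1][0] = -5 + 0 = -5, A[1][2] + B[2][0] = 4 + 8 = 12) = -5 (attained at k = 1)
  C[1][1] = min over k of (A[1][0] + B[0][1] = 3 + 4 = 7, A[1][1] + B[1][1] = -5 + 7 = 2, A[1][2] + B[2][1] = 4 + -3 = 1) = 1 (attained at k = 2)
  C[1][2] = min over k of (A[1][0] + B[0][2] = 3 + 10 = 13, A[1][1] + B[1][2] = -5 + 7 = 2, A[1][2] + B[2][2] = 4 + 5 = 9) = 2 (attained at k = 1)
  C[2][0] = min over k of (A[2][0] + B[0][0] = 2 + 8 = 10, A[2][1] + B[1][0] = -2 + 0 = -2, A[2][2] + B[2][0] = 3 + 8 = 11) = -2 (attained at k = 1)
  C[2][1] = min over k of (A[2][0] + B[0][1] = 2 + 4 = 6, A[2][1] + B[1][1] = -2 + 7 = 5, A[2][2] + B[2][1] = 3 + -3 = 0) = 0 (attained at k = 2)
  C[2][2] = min over k of (A[2][0] + B[0][2] = 2 + 10 = 12, A[2][1] + B[1][2] = -2 + 7 = 5, A[2][2] + B[2][2] = 3 + 5 = 8) = 5 (attained at k = 1)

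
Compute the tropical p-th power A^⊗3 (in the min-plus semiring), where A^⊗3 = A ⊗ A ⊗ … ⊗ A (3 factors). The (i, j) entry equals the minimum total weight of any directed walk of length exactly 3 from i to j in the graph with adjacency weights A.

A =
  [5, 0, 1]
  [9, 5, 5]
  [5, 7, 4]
A^⊗3 =
  [10, 6, 7]
  [14, 10, 11]
  [11, 9, 10]

Each entry (A^⊗3)_ij equals the minimum over all length-3 walks i = v_0 → v_1 → … → v_3 = j of Σ_t A[v_t][v_{t+1}]. For example, for (i, j) = (0, 2) we minimise over 9 possible intermediate vertex sequences; the minimum is 7, attained along the walk 0 → 2 → 0 → 2.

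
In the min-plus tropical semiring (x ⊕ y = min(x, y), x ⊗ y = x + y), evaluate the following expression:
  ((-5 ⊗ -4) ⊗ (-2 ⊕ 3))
((-5 ⊗ -4) ⊗ (-2 ⊕ 3)) = -11

Expand innermost to outermost. Recall ⊕ takes the minimum of its arguments and ⊗ takes their sum. Working out the expression ((-5 ⊗ -4) ⊗ (-2 ⊕ 3)) gives -11.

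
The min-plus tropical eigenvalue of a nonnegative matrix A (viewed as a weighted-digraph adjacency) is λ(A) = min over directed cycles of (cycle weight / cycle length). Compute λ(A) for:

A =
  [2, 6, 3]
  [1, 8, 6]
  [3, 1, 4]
λ(A) = 5/3

Enumerate directed cycles and compute their means (weight / length). Sample:
  cycle 0 → 0: weight = 2, length = 1, mean = 2/1 ≈ 2.000
  cycle 1 → 1: weight = 8, length = 1, mean = 8/1 ≈ 8.000
  cycle 2 → 2: weight = 4, length = 1, mean = 4/1 ≈ 4.000
  cycle 0 → 1 → 0: weight = 7, length = 2, mean = 7/2 ≈ 3.500
  cycle 0 → 2 → 0: weight = 6, length = 2, mean = 6/2 ≈ 3.000
  cycle 1 → 0 → 1: weight = 7, length = 2, mean = 7/2 ≈ 3.500
Minimum mean = 1.667, attained e.g. along the cycle 0 → 2 → 1 → 0 with weight 5 and length 3. So λ(A) = 5/3 = 5/3.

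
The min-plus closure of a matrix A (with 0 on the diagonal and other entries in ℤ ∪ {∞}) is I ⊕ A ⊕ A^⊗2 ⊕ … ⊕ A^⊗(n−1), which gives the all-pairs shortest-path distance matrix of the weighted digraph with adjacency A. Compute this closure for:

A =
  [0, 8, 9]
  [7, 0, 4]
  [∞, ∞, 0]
Closure =
  [0, 8, 9]
  [7, 0, 4]
  [∞, ∞, 0]

This is the Floyd-Warshall all-pairs shortest-path computation. For each intermediate vertex k = 0, 1, …, 2, update dist[i][j] ← min(dist[i][j], dist[i][k] + dist[k][j]). The final matrix gives, for each (i, j), the minimum total weight of any directed path from i to j (possibly empty when i = j).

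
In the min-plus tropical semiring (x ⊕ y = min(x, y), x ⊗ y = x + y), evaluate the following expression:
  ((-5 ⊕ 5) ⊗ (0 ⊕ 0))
((-5 ⊕ 5) ⊗ (0 ⊕ 0)) = -5

Expand innermost to outermost. Recall ⊕ takes the minimum of its arguments and ⊗ takes their sum. Working out the expression ((-5 ⊕ 5) ⊗ (0 ⊕ 0)) gives -5.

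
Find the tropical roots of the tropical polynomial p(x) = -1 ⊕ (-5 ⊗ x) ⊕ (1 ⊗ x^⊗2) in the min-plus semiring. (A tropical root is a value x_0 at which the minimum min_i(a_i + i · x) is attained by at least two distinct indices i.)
Roots: {-6, 4}

Each tropical root is a break point of the lower envelope of the lines y = a_i + i · x (there are 3 lines, with slopes 0, 1, ..., 2). Only the lines that attain the minimum somewhere contribute to roots; other lines are dominated. Here the surviving (envelope) indices are i = 2, i = 1, i = 0.
Intersections between consecutive envelope lines give the roots: for adjacent envelope indices i < j the intersection is x = (a_i − a_j) / (j − i). Reading off the sorted break points: {-6, 4}.
Verification: at each break x_0, at least two indices attain the minimum of min_i(a_i + i · x_0).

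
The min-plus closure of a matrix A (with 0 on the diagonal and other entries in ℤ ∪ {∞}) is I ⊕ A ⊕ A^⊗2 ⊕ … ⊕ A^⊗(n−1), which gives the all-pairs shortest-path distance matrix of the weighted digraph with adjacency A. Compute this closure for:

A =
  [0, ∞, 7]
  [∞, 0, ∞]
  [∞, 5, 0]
Closure =
  [0, 12, 7]
  [∞, 0, ∞]
  [∞, 5, 0]

This is the Floyd-Warshall all-pairs shortest-path computation. For each intermediate vertex k = 0, 1, …, 2, update dist[i][j] ← min(dist[i][j], dist[i][k] + dist[k][j]). The final matrix gives, for each (i, j), the minimum total weight of any directed path from i to j (possibly empty when i = j).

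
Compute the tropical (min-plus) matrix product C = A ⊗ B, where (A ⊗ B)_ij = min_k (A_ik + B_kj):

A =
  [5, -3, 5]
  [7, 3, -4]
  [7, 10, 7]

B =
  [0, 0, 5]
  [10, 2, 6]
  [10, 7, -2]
A ⊗ B =
  [5, -1, 3]
  [6, 3, -6]
  [7, 7, 5]

Apply the min-plus product entry-by-entry:
  C[0][0] = min over k of (A[0][0] + B[0][0] = 5 + 0 = 5, A[0][1] + B[1][0] = -3 + 10 = 7, A[0][2] + B[2][0] = 5 + 10 = 15) = 5 (attained at k = 0)
  C[0][1] = min over k of (A[0][0] + B[0][1] = 5 + 0 = 5, A[0][1] + B[1][1] = -3 + 2 = -1, A[0][2] + B[2][1] = 5 + 7 = 12) = -1 (attained at k = 1)
  C[0][2] = min over k of (A[0][0] + B[0][2] = 5 + 5 = 10, A[0][1] + B[1][2] = -3 + 6 = 3, A[0][2] + B[2][2] = 5 + -2 = 3) = 3 (attained at k = 1)
  C[1][0] = min over k of (A[1][0] + B[0][0] = 7 + 0 = 7, A[1][1] + B[1][0] = 3 + 10 = 13, A[1][2] + B[2][0] = -4 + 10 = 6) = 6 (attained at k = 2)
  C[1][1] = min over k of (A[1][0] + B[0][1] = 7 + 0 = 7, A[1][1] + B[1][1] = 3 + 2 = 5, A[1][2] + B[2][1] = -4 + 7 = 3) = 3 (attained at k = 2)
  C[1][2] = min over k of (A[1][0] + B[0][2] = 7 + 5 = 12, A[1][1] + B[1][2] = 3 + 6 = 9, A[1][2] + B[2][2] = -4 + -2 = -6) = -6 (attained at k = 2)
  C[2][0] = min over k of (A[2][0] + B[0][0] = 7 + 0 = 7, A[2][1] + B[1][0] = 10 + 10 = 20, A[2][2] + B[2][0] = 7 + 10 = 17) = 7 (attained at k = 0)
  C[2][1] = min over k of (A[2][0] + B[0][1] = 7 + 0 = 7, A[2][1] + B[1][1] = 10 + 2 = 12, A[2][2] + B[2][1] = 7 + 7 = 14) = 7 (attained at k = 0)
  C[2][2] = min over k of (A[2][0] + B[0][2] = 7 + 5 = 12, A[2][1] + B[1][2] = 10 + 6 = 16, A[2][2] + B[2][2] = 7 + -2 = 5) = 5 (attained at k = 2)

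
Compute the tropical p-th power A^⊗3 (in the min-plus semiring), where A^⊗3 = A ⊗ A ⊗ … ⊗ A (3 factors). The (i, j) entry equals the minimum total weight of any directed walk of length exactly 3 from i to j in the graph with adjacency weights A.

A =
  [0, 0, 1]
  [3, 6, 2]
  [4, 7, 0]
A^⊗3 =
  [0, 0, 1]
  [3, 3, 2]
  [4, 4, 0]

Each entry (A^⊗3)_ij equals the minimum over all length-3 walks i = v_0 → v_1 → … → v_3 = j of Σ_t A[v_t][v_{t+1}]. For example, for (i, j) = (0, 2) we minimise over 9 possible intermediate vertex sequences; the minimum is 1, attained along the walk 0 → 0 → 0 → 2.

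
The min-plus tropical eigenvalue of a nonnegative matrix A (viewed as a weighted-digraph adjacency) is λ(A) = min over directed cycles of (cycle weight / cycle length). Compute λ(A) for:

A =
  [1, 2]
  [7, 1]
λ(A) = 1

Enumerate directed cycles and compute their means (weight / length). Sample:
  cycle 0 → 0: weight = 1, length = 1, mean = 1/1 ≈ 1.000
  cycle 1 → 1: weight = 1, length = 1, mean = 1/1 ≈ 1.000
  cycle 0 → 1 → 0: weight = 9, length = 2, mean = 9/2 ≈ 4.500
  cycle 1 → 0 → 1: weight = 9, length = 2, mean = 9/2 ≈ 4.500
Minimum mean = 1.000, attained e.g. along the cycle 0 → 0 with weight 1 and length 1. So λ(A) = 1/1 = 1.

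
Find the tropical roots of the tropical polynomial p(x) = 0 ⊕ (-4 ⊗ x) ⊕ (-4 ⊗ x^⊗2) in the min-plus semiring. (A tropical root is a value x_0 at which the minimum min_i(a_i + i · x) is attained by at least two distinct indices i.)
Roots: {0, 4}

Each tropical root is a break point of the lower envelope of the lines y = a_i + i · x (there are 3 lines, with slopes 0, 1, ..., 2). Only the lines that attain the minimum somewhere contribute to roots; other lines are dominated. Here the surviving (envelope) indices are i = 2, i = 1, i = 0.
Intersections between consecutive envelope lines give the roots: for adjacent envelope indices i < j the intersection is x = (a_i − a_j) / (j − i). Reading off the sorted break points: {0, 4}.
Verification: at each break x_0, at least two indices attain the minimum of min_i(a_i + i · x_0).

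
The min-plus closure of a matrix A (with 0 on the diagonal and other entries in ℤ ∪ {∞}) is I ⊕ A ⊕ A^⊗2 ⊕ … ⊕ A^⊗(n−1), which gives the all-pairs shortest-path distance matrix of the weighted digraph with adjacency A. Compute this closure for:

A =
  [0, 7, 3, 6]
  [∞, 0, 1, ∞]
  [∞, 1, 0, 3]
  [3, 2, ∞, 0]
Closure =
  [0, 4, 3, 6]
  [7, 0, 1, 4]
  [6, 1, 0, 3]
  [3, 2, 3, 0]

This is the Floyd-Warshall all-pairs shortest-path computation. For each intermediate vertex k = 0, 1, …, 3, update dist[i][j] ← min(dist[i][j], dist[i][k] + dist[k][j]). The final matrix gives, for each (i, j), the minimum total weight of any directed path from i to j (possibly empty when i = j).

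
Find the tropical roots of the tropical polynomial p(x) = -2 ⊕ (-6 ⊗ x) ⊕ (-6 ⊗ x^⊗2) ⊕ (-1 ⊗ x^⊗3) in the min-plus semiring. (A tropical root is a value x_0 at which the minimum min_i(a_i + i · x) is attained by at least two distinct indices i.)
Roots: {-5, 0, 4}

Each tropical root is a break point of the lower envelope of the lines y = a_i + i · x (there are 4 lines, with slopes 0, 1, ..., 3). Only the lines that attain the minimum somewhere contribute to roots; other lines are dominated. Here the surviving (envelope) indices are i = 3, i = 2, i = 1, i = 0.
Intersections between consecutive envelope lines give the roots: for adjacent envelope indices i < j the intersection is x = (a_i − a_j) / (j − i). Reading off the sorted break points: {-5, 0, 4}.
Verification: at each break x_0, at least two indices attain the minimum of min_i(a_i + i · x_0).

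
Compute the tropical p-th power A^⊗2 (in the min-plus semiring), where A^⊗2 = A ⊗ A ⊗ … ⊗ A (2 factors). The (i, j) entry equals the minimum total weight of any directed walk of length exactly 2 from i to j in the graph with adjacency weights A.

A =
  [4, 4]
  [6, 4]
A^⊗2 =
  [8, 8]
  [10, 8]

Each entry (A^⊗2)_ij equals the minimum over all length-2 walks i = v_0 → v_1 → … → v_2 = j of Σ_t A[v_t][v_{t+1}]. For example, for (i, j) = (0, 1) we minimise over 2 possible intermediate vertex sequences; the minimum is 8, attained along the walk 0 → 0 → 1.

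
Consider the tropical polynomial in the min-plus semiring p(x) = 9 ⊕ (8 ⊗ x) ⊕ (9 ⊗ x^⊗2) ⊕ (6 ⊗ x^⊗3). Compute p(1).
p(1) = 9

A tropical monomial a ⊗ x^⊗i evaluates to a + i · x. Evaluating each term at x = 1:
  Term 0 contributes 9 + 0 · 1 = 9
  Term 1 contributes 8 + 1 · 1 = 9
  Term 2 contributes 9 + 2 · 1 = 11
  Term 3 contributes 6 + 3 · 1 = 9
p(1) = ⊕ of these = min[9, 9, 11, 9] = 9.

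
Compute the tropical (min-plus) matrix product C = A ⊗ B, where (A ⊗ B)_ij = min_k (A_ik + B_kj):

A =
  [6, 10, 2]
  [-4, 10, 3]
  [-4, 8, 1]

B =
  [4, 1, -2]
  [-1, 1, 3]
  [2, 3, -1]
A ⊗ B =
  [4, 5, 1]
  [0, -3, -6]
  [0, -3, -6]

Apply the min-plus product entry-by-entry:
  C[0][0] = min over k of (A[0][0] + B[0][0] = 6 + 4 = 10, A[0][1] + B[1][0] = 10 + -1 = 9, A[0][2] + B[2][0] = 2 + 2 = 4) = 4 (attained at k = 2)
  C[0][1] = min over k of (A[0][0] + B[0][1] = 6 + 1 = 7, A[0][1] + B[1][1] = 10 + 1 = 11, A[0][2] + B[2][1] = 2 + 3 = 5) = 5 (attained at k = 2)
  C[0][2] = min over k of (A[0][0] + B[0][2] = 6 + -2 = 4, A[0][1] + B[1][2] = 10 + 3 = 13, A[0][2] + B[2][2] = 2 + -1 = 1) = 1 (attained at k = 2)
  C[1][0] = min over k of (A[1][0] + B[0][0] = -4 + 4 = 0, A[1][1] + B[1][0] = 10 + -1 = 9, A[1][2] + B[2][0] = 3 + 2 = 5) = 0 (attained at k = 0)
  C[1][1] = min over k of (A[1][0] + B[0][1] = -4 + 1 = -3, A[1][1] + B[1][1] = 10 + 1 = 11, A[1][2] + B[2][1] = 3 + 3 = 6) = -3 (attained at k = 0)
  C[1][2] = min over k of (A[1][0] + B[0][2] = -4 + -2 = -6, A[1][1] + B[1][2] = 10 + 3 = 13, A[1][2] + B[2][2] = 3 + -1 = 2) = -6 (attained at k = 0)
  C[2][0] = min over k of (A[2][0] + B[0][0] = -4 + 4 = 0, A[2][1] + B[1][0] = 8 + -1 = 7, A[2][2] + B[2][0] = 1 + 2 = 3) = 0 (attained at k = 0)
  C[2][1] = min over k of (A[2][0] + B[0][1] = -4 + 1 = -3, A[2][1] + B[1][1] = 8 + 1 = 9, A[2][2] + B[2][1] = 1 + 3 = 4) = -3 (attained at k = 0)
  C[2][2] = min over k of (A[2][0] + B[0][2] = -4 + -2 = -6, A[2][1] + B[1][2] = 8 + 3 = 11, A[2][2] + B[2][2] = 1 + -1 = 0) = -6 (attained at k = 0)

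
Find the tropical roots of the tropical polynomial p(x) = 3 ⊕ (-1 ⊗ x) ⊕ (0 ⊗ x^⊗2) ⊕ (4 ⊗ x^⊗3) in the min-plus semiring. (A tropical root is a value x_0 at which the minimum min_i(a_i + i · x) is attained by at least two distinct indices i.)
Roots: {-4, -1, 4}

Each tropical root is a break point of the lower envelope of the lines y = a_i + i · x (there are 4 lines, with slopes 0, 1, ..., 3). Only the lines that attain the minimum somewhere contribute to roots; other lines are dominated. Here the surviving (envelope) indices are i = 3, i = 2, i = 1, i = 0.
Intersections between consecutive envelope lines give the roots: for adjacent envelope indices i < j the intersection is x = (a_i − a_j) / (j − i). Reading off the sorted break points: {-4, -1, 4}.
Verification: at each break x_0, at least two indices attain the minimum of min_i(a_i + i · x_0).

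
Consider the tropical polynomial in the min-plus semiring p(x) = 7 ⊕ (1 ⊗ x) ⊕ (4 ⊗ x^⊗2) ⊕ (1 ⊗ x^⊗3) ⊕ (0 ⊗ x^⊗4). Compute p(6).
p(6) = 7

A tropical monomial a ⊗ x^⊗i evaluates to a + i · x. Evaluating each term at x = 6:
  Term 0 contributes 7 + 0 · 6 = 7
  Term 1 contributes 1 + 1 · 6 = 7
  Term 2 contributes 4 + 2 · 6 = 16
  Term 3 contributes 1 + 3 · 6 = 19
  Term 4 contributes 0 + 4 · 6 = 24
p(6) = ⊕ of these = min[7, 7, 16, 19, 24] = 7.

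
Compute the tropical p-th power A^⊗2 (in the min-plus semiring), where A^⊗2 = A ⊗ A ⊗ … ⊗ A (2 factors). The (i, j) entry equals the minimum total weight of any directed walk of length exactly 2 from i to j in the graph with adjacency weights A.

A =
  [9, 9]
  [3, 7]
A^⊗2 =
  [12, 16]
  [10, 12]

Each entry (A^⊗2)_ij equals the minimum over all length-2 walks i = v_0 → v_1 → … → v_2 = j of Σ_t A[v_t][v_{t+1}]. For example, for (i, j) = (0, 1) we minimise over 2 possible intermediate vertex sequences; the minimum is 16, attained along the walk 0 → 1 → 1.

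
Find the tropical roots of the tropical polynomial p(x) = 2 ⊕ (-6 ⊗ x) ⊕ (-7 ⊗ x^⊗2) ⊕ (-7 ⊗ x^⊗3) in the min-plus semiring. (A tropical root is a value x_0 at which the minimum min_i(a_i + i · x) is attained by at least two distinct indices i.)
Roots: {0, 1, 8}

Each tropical root is a break point of the lower envelope of the lines y = a_i + i · x (there are 4 lines, with slopes 0, 1, ..., 3). Only the lines that attain the minimum somewhere contribute to roots; other lines are dominated. Here the surviving (envelope) indices are i = 3, i = 2, i = 1, i = 0.
Intersections between consecutive envelope lines give the roots: for adjacent envelope indices i < j the intersection is x = (a_i − a_j) / (j − i). Reading off the sorted break points: {0, 1, 8}.
Verification: at each break x_0, at least two indices attain the minimum of min_i(a_i + i · x_0).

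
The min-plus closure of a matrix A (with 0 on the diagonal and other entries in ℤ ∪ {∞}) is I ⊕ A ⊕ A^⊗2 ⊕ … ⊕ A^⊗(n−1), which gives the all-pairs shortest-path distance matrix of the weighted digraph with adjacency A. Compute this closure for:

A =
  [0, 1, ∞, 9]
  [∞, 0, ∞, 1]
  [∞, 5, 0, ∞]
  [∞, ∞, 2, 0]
Closure =
  [0, 1, 4, 2]
  [∞, 0, 3, 1]
  [∞, 5, 0, 6]
  [∞, 7, 2, 0]

This is the Floyd-Warshall all-pairs shortest-path computation. For each intermediate vertex k = 0, 1, …, 3, update dist[i][j] ← min(dist[i][j], dist[i][k] + dist[k][j]). The final matrix gives, for each (i, j), the minimum total weight of any directed path from i to j (possibly empty when i = j).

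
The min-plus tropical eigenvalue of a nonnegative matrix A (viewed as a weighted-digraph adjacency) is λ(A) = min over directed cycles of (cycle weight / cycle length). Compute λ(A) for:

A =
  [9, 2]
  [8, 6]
λ(A) = 5

Enumerate directed cycles and compute their means (weight / length). Sample:
  cycle 0 → 0: weight = 9, length = 1, mean = 9/1 ≈ 9.000
  cycle 1 → 1: weight = 6, length = 1, mean = 6/1 ≈ 6.000
  cycle 0 → 1 → 0: weight = 10, length = 2, mean = 10/2 ≈ 5.000
  cycle 1 → 0 → 1: weight = 10, length = 2, mean = 10/2 ≈ 5.000
Minimum mean = 5.000, attained e.g. along the cycle 0 → 1 → 0 with weight 10 and length 2. So λ(A) = 10/2 = 5.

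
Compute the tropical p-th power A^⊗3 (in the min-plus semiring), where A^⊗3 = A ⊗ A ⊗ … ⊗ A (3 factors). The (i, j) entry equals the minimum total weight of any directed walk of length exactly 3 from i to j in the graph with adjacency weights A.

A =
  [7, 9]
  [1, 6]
A^⊗3 =
  [16, 19]
  [11, 16]

Each entry (A^⊗3)_ij equals the minimum over all length-3 walks i = v_0 → v_1 → … → v_3 = j of Σ_t A[v_t][v_{t+1}]. For example, for (i, j) = (0, 1) we minimise over 4 possible intermediate vertex sequences; the minimum is 19, attained along the walk 0 → 1 → 0 → 1.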